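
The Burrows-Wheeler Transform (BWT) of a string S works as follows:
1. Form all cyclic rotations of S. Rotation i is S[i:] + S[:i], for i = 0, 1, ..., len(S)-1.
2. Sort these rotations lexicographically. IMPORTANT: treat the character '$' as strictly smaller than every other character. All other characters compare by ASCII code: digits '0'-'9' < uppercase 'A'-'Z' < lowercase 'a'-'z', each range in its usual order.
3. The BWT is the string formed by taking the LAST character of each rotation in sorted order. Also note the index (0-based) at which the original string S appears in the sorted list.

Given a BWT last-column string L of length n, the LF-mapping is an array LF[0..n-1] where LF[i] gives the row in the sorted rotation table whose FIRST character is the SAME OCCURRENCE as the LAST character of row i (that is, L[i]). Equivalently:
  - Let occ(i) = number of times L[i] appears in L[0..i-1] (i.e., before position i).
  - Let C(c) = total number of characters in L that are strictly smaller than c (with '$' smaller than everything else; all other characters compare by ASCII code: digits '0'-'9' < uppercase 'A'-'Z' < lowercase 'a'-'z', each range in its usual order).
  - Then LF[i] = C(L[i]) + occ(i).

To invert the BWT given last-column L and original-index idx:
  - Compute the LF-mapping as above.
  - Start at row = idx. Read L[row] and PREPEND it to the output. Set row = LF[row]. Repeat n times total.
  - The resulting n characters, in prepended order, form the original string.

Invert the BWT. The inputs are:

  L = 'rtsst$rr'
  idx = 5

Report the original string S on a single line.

Answer: srtsrtr$

Derivation:
LF mapping: 1 6 4 5 7 0 2 3
Walk LF starting at row 5, prepending L[row]:
  step 1: row=5, L[5]='$', prepend. Next row=LF[5]=0
  step 2: row=0, L[0]='r', prepend. Next row=LF[0]=1
  step 3: row=1, L[1]='t', prepend. Next row=LF[1]=6
  step 4: row=6, L[6]='r', prepend. Next row=LF[6]=2
  step 5: row=2, L[2]='s', prepend. Next row=LF[2]=4
  step 6: row=4, L[4]='t', prepend. Next row=LF[4]=7
  step 7: row=7, L[7]='r', prepend. Next row=LF[7]=3
  step 8: row=3, L[3]='s', prepend. Next row=LF[3]=5
Reversed output: srtsrtr$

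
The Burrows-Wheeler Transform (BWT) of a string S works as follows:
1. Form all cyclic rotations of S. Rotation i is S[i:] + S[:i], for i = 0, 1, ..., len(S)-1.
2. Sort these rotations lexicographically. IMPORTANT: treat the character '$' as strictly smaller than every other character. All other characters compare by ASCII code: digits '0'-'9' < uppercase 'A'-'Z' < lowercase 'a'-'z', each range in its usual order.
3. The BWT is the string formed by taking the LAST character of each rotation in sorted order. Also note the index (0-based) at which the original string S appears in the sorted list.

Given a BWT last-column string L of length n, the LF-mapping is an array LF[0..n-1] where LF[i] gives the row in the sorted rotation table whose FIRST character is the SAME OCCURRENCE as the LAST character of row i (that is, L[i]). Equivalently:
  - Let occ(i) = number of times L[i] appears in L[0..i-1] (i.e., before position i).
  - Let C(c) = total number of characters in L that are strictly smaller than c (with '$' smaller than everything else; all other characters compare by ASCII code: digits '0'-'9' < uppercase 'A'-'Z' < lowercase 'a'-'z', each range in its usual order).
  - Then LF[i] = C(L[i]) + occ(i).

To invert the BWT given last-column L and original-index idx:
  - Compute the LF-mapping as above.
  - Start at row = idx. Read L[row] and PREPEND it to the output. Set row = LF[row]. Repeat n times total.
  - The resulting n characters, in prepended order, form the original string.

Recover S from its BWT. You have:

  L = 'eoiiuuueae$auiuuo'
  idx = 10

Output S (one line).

Answer: ouuuueoaiuiaueie$

Derivation:
LF mapping: 3 9 6 7 11 12 13 4 1 5 0 2 14 8 15 16 10
Walk LF starting at row 10, prepending L[row]:
  step 1: row=10, L[10]='$', prepend. Next row=LF[10]=0
  step 2: row=0, L[0]='e', prepend. Next row=LF[0]=3
  step 3: row=3, L[3]='i', prepend. Next row=LF[3]=7
  step 4: row=7, L[7]='e', prepend. Next row=LF[7]=4
  step 5: row=4, L[4]='u', prepend. Next row=LF[4]=11
  step 6: row=11, L[11]='a', prepend. Next row=LF[11]=2
  step 7: row=2, L[2]='i', prepend. Next row=LF[2]=6
  step 8: row=6, L[6]='u', prepend. Next row=LF[6]=13
  step 9: row=13, L[13]='i', prepend. Next row=LF[13]=8
  step 10: row=8, L[8]='a', prepend. Next row=LF[8]=1
  step 11: row=1, L[1]='o', prepend. Next row=LF[1]=9
  step 12: row=9, L[9]='e', prepend. Next row=LF[9]=5
  step 13: row=5, L[5]='u', prepend. Next row=LF[5]=12
  step 14: row=12, L[12]='u', prepend. Next row=LF[12]=14
  step 15: row=14, L[14]='u', prepend. Next row=LF[14]=15
  step 16: row=15, L[15]='u', prepend. Next row=LF[15]=16
  step 17: row=16, L[16]='o', prepend. Next row=LF[16]=10
Reversed output: ouuuueoaiuiaueie$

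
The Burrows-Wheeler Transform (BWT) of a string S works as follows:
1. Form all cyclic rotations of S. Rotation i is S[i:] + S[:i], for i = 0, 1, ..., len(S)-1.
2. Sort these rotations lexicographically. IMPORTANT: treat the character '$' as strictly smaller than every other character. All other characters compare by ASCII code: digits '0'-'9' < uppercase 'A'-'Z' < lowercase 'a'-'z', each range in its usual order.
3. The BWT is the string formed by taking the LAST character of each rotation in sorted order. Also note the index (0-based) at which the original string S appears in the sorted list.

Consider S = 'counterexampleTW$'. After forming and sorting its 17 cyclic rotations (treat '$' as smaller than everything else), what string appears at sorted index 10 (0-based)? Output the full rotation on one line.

All 17 rotations (rotation i = S[i:]+S[:i]):
  rot[0] = counterexampleTW$
  rot[1] = ounterexampleTW$c
  rot[2] = unterexampleTW$co
  rot[3] = nterexampleTW$cou
  rot[4] = terexampleTW$coun
  rot[5] = erexampleTW$count
  rot[6] = rexampleTW$counte
  rot[7] = exampleTW$counter
  rot[8] = xampleTW$countere
  rot[9] = ampleTW$counterex
  rot[10] = mpleTW$counterexa
  rot[11] = pleTW$counterexam
  rot[12] = leTW$counterexamp
  rot[13] = eTW$counterexampl
  rot[14] = TW$counterexample
  rot[15] = W$counterexampleT
  rot[16] = $counterexampleTW
Sorted (with $ < everything):
  sorted[0] = $counterexampleTW
  sorted[1] = TW$counterexample
  sorted[2] = W$counterexampleT
  sorted[3] = ampleTW$counterex
  sorted[4] = counterexampleTW$
  sorted[5] = eTW$counterexampl
  sorted[6] = erexampleTW$count
  sorted[7] = exampleTW$counter
  sorted[8] = leTW$counterexamp
  sorted[9] = mpleTW$counterexa
  sorted[10] = nterexampleTW$cou
  sorted[11] = ounterexampleTW$c
  sorted[12] = pleTW$counterexam
  sorted[13] = rexampleTW$counte
  sorted[14] = terexampleTW$coun
  sorted[15] = unterexampleTW$co
  sorted[16] = xampleTW$countere
sorted[10] = nterexampleTW$cou

Answer: nterexampleTW$cou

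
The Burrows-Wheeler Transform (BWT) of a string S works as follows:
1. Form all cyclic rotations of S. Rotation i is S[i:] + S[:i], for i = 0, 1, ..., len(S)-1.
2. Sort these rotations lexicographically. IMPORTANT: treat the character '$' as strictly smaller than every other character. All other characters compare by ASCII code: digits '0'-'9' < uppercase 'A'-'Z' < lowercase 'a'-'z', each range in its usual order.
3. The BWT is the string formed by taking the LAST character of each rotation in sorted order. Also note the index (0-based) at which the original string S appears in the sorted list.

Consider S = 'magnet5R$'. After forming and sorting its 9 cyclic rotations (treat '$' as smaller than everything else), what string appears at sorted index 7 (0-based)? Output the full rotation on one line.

All 9 rotations (rotation i = S[i:]+S[:i]):
  rot[0] = magnet5R$
  rot[1] = agnet5R$m
  rot[2] = gnet5R$ma
  rot[3] = net5R$mag
  rot[4] = et5R$magn
  rot[5] = t5R$magne
  rot[6] = 5R$magnet
  rot[7] = R$magnet5
  rot[8] = $magnet5R
Sorted (with $ < everything):
  sorted[0] = $magnet5R
  sorted[1] = 5R$magnet
  sorted[2] = R$magnet5
  sorted[3] = agnet5R$m
  sorted[4] = et5R$magn
  sorted[5] = gnet5R$ma
  sorted[6] = magnet5R$
  sorted[7] = net5R$mag
  sorted[8] = t5R$magne
sorted[7] = net5R$mag

Answer: net5R$mag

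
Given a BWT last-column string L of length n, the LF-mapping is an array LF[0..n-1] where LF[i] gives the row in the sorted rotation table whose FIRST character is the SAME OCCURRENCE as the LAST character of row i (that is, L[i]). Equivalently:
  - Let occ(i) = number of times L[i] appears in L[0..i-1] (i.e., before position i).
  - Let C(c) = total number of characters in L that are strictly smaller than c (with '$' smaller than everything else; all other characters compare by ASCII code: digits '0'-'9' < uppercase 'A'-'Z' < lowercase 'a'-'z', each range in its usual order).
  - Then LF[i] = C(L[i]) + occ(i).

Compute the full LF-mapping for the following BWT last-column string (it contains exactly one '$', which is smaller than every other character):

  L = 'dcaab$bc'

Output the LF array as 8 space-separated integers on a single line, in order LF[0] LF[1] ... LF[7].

Char counts: '$':1, 'a':2, 'b':2, 'c':2, 'd':1
C (first-col start): C('$')=0, C('a')=1, C('b')=3, C('c')=5, C('d')=7
L[0]='d': occ=0, LF[0]=C('d')+0=7+0=7
L[1]='c': occ=0, LF[1]=C('c')+0=5+0=5
L[2]='a': occ=0, LF[2]=C('a')+0=1+0=1
L[3]='a': occ=1, LF[3]=C('a')+1=1+1=2
L[4]='b': occ=0, LF[4]=C('b')+0=3+0=3
L[5]='$': occ=0, LF[5]=C('$')+0=0+0=0
L[6]='b': occ=1, LF[6]=C('b')+1=3+1=4
L[7]='c': occ=1, LF[7]=C('c')+1=5+1=6

Answer: 7 5 1 2 3 0 4 6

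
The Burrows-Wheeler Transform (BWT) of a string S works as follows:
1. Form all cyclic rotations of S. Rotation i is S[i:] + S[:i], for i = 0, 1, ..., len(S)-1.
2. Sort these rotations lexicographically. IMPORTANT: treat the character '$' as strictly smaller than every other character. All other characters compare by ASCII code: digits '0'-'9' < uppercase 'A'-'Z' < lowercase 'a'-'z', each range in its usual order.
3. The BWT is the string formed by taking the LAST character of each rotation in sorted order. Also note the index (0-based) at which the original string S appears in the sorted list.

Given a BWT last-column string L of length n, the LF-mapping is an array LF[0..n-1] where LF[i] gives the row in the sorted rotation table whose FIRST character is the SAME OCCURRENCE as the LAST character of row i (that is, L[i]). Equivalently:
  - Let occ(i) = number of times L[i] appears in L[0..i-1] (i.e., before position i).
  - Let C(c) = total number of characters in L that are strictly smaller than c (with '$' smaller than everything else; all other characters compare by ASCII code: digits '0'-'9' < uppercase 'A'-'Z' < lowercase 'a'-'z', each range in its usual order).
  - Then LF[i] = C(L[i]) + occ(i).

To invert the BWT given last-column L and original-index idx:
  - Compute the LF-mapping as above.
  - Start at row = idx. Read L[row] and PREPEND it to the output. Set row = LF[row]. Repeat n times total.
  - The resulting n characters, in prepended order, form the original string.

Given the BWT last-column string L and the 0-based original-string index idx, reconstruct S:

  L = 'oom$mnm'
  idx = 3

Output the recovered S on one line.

LF mapping: 5 6 1 0 2 4 3
Walk LF starting at row 3, prepending L[row]:
  step 1: row=3, L[3]='$', prepend. Next row=LF[3]=0
  step 2: row=0, L[0]='o', prepend. Next row=LF[0]=5
  step 3: row=5, L[5]='n', prepend. Next row=LF[5]=4
  step 4: row=4, L[4]='m', prepend. Next row=LF[4]=2
  step 5: row=2, L[2]='m', prepend. Next row=LF[2]=1
  step 6: row=1, L[1]='o', prepend. Next row=LF[1]=6
  step 7: row=6, L[6]='m', prepend. Next row=LF[6]=3
Reversed output: mommno$

Answer: mommno$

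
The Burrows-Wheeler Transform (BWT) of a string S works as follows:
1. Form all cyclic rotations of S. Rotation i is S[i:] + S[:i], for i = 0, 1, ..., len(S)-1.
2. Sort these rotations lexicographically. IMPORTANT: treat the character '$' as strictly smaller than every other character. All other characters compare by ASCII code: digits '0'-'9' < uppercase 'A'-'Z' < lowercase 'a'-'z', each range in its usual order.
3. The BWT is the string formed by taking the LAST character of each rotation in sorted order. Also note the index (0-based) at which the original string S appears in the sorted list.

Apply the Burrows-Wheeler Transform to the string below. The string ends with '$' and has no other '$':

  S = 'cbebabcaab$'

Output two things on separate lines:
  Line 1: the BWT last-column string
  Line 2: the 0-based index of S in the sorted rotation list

Answer: bcabaeacb$b
9

Derivation:
All 11 rotations (rotation i = S[i:]+S[:i]):
  rot[0] = cbebabcaab$
  rot[1] = bebabcaab$c
  rot[2] = ebabcaab$cb
  rot[3] = babcaab$cbe
  rot[4] = abcaab$cbeb
  rot[5] = bcaab$cbeba
  rot[6] = caab$cbebab
  rot[7] = aab$cbebabc
  rot[8] = ab$cbebabca
  rot[9] = b$cbebabcaa
  rot[10] = $cbebabcaab
Sorted (with $ < everything):
  sorted[0] = $cbebabcaab  (last char: 'b')
  sorted[1] = aab$cbebabc  (last char: 'c')
  sorted[2] = ab$cbebabca  (last char: 'a')
  sorted[3] = abcaab$cbeb  (last char: 'b')
  sorted[4] = b$cbebabcaa  (last char: 'a')
  sorted[5] = babcaab$cbe  (last char: 'e')
  sorted[6] = bcaab$cbeba  (last char: 'a')
  sorted[7] = bebabcaab$c  (last char: 'c')
  sorted[8] = caab$cbebab  (last char: 'b')
  sorted[9] = cbebabcaab$  (last char: '$')
  sorted[10] = ebabcaab$cb  (last char: 'b')
Last column: bcabaeacb$b
Original string S is at sorted index 9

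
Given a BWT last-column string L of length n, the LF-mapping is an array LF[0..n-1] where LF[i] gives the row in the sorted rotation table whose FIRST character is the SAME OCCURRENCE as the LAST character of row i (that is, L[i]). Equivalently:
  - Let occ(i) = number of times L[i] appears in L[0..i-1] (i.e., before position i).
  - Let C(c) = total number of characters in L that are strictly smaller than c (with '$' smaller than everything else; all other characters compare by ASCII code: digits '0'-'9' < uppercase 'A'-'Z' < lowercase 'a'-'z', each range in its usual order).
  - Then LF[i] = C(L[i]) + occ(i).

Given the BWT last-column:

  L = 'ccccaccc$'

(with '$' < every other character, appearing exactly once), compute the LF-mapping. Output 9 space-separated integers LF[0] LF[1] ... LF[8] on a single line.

Char counts: '$':1, 'a':1, 'c':7
C (first-col start): C('$')=0, C('a')=1, C('c')=2
L[0]='c': occ=0, LF[0]=C('c')+0=2+0=2
L[1]='c': occ=1, LF[1]=C('c')+1=2+1=3
L[2]='c': occ=2, LF[2]=C('c')+2=2+2=4
L[3]='c': occ=3, LF[3]=C('c')+3=2+3=5
L[4]='a': occ=0, LF[4]=C('a')+0=1+0=1
L[5]='c': occ=4, LF[5]=C('c')+4=2+4=6
L[6]='c': occ=5, LF[6]=C('c')+5=2+5=7
L[7]='c': occ=6, LF[7]=C('c')+6=2+6=8
L[8]='$': occ=0, LF[8]=C('$')+0=0+0=0

Answer: 2 3 4 5 1 6 7 8 0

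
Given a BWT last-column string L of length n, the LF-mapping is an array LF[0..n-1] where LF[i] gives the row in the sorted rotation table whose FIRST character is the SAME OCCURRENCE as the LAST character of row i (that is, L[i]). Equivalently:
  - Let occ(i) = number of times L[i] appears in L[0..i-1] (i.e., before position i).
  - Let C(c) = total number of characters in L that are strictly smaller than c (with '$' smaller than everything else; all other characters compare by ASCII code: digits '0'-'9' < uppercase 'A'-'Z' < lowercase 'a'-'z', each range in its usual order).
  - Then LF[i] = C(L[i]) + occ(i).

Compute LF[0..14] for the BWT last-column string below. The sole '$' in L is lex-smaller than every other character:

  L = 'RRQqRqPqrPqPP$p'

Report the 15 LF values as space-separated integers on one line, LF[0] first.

Answer: 6 7 5 10 8 11 1 12 14 2 13 3 4 0 9

Derivation:
Char counts: '$':1, 'P':4, 'Q':1, 'R':3, 'p':1, 'q':4, 'r':1
C (first-col start): C('$')=0, C('P')=1, C('Q')=5, C('R')=6, C('p')=9, C('q')=10, C('r')=14
L[0]='R': occ=0, LF[0]=C('R')+0=6+0=6
L[1]='R': occ=1, LF[1]=C('R')+1=6+1=7
L[2]='Q': occ=0, LF[2]=C('Q')+0=5+0=5
L[3]='q': occ=0, LF[3]=C('q')+0=10+0=10
L[4]='R': occ=2, LF[4]=C('R')+2=6+2=8
L[5]='q': occ=1, LF[5]=C('q')+1=10+1=11
L[6]='P': occ=0, LF[6]=C('P')+0=1+0=1
L[7]='q': occ=2, LF[7]=C('q')+2=10+2=12
L[8]='r': occ=0, LF[8]=C('r')+0=14+0=14
L[9]='P': occ=1, LF[9]=C('P')+1=1+1=2
L[10]='q': occ=3, LF[10]=C('q')+3=10+3=13
L[11]='P': occ=2, LF[11]=C('P')+2=1+2=3
L[12]='P': occ=3, LF[12]=C('P')+3=1+3=4
L[13]='$': occ=0, LF[13]=C('$')+0=0+0=0
L[14]='p': occ=0, LF[14]=C('p')+0=9+0=9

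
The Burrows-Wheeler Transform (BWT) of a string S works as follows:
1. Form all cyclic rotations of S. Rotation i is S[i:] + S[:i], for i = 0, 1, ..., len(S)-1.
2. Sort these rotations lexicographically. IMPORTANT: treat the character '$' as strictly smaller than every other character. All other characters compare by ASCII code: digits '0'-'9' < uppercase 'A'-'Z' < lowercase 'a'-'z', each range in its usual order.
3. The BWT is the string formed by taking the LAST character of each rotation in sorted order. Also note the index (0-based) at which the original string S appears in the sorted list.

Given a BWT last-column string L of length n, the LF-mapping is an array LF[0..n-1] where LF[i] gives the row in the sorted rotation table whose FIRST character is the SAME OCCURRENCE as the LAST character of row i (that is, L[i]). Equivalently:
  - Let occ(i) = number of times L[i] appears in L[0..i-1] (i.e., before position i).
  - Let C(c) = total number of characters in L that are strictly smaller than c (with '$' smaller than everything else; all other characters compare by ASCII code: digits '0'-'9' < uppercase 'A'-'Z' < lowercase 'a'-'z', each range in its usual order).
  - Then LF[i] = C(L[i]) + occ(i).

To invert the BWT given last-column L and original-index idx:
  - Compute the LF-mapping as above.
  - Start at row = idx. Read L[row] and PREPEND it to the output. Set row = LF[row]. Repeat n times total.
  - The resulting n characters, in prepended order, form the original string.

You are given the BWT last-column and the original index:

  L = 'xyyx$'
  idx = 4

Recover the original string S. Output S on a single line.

LF mapping: 1 3 4 2 0
Walk LF starting at row 4, prepending L[row]:
  step 1: row=4, L[4]='$', prepend. Next row=LF[4]=0
  step 2: row=0, L[0]='x', prepend. Next row=LF[0]=1
  step 3: row=1, L[1]='y', prepend. Next row=LF[1]=3
  step 4: row=3, L[3]='x', prepend. Next row=LF[3]=2
  step 5: row=2, L[2]='y', prepend. Next row=LF[2]=4
Reversed output: yxyx$

Answer: yxyx$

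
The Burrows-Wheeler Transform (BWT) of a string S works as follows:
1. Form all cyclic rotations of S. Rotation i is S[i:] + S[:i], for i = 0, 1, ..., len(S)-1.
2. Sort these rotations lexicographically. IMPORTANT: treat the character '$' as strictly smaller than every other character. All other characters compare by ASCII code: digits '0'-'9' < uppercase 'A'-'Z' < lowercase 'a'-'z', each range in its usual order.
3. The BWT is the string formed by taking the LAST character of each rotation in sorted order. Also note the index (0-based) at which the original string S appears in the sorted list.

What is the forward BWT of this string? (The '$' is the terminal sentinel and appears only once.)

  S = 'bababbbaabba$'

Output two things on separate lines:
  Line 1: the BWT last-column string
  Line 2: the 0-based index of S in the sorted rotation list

All 13 rotations (rotation i = S[i:]+S[:i]):
  rot[0] = bababbbaabba$
  rot[1] = ababbbaabba$b
  rot[2] = babbbaabba$ba
  rot[3] = abbbaabba$bab
  rot[4] = bbbaabba$baba
  rot[5] = bbaabba$babab
  rot[6] = baabba$bababb
  rot[7] = aabba$bababbb
  rot[8] = abba$bababbba
  rot[9] = bba$bababbbaa
  rot[10] = ba$bababbbaab
  rot[11] = a$bababbbaabb
  rot[12] = $bababbbaabba
Sorted (with $ < everything):
  sorted[0] = $bababbbaabba  (last char: 'a')
  sorted[1] = a$bababbbaabb  (last char: 'b')
  sorted[2] = aabba$bababbb  (last char: 'b')
  sorted[3] = ababbbaabba$b  (last char: 'b')
  sorted[4] = abba$bababbba  (last char: 'a')
  sorted[5] = abbbaabba$bab  (last char: 'b')
  sorted[6] = ba$bababbbaab  (last char: 'b')
  sorted[7] = baabba$bababb  (last char: 'b')
  sorted[8] = bababbbaabba$  (last char: '$')
  sorted[9] = babbbaabba$ba  (last char: 'a')
  sorted[10] = bba$bababbbaa  (last char: 'a')
  sorted[11] = bbaabba$babab  (last char: 'b')
  sorted[12] = bbbaabba$baba  (last char: 'a')
Last column: abbbabbb$aaba
Original string S is at sorted index 8

Answer: abbbabbb$aaba
8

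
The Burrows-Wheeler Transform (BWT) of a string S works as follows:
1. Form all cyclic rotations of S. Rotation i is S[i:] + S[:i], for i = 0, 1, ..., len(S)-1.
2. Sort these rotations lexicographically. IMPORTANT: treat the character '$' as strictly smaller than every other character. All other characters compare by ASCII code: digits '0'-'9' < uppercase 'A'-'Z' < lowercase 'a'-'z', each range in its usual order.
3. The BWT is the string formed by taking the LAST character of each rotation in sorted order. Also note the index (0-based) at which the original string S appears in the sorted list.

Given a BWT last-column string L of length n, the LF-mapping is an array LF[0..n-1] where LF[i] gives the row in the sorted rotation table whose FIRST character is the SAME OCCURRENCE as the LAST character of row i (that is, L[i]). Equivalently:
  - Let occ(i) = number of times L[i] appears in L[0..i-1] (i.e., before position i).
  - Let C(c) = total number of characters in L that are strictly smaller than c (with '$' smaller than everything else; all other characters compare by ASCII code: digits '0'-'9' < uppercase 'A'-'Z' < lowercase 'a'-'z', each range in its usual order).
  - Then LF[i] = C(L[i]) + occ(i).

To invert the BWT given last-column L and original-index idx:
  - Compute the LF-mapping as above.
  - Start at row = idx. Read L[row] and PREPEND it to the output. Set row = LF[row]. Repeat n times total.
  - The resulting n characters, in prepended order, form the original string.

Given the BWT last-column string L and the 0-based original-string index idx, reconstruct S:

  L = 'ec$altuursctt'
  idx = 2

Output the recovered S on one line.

Answer: cactusturtle$

Derivation:
LF mapping: 4 2 0 1 5 8 11 12 6 7 3 9 10
Walk LF starting at row 2, prepending L[row]:
  step 1: row=2, L[2]='$', prepend. Next row=LF[2]=0
  step 2: row=0, L[0]='e', prepend. Next row=LF[0]=4
  step 3: row=4, L[4]='l', prepend. Next row=LF[4]=5
  step 4: row=5, L[5]='t', prepend. Next row=LF[5]=8
  step 5: row=8, L[8]='r', prepend. Next row=LF[8]=6
  step 6: row=6, L[6]='u', prepend. Next row=LF[6]=11
  step 7: row=11, L[11]='t', prepend. Next row=LF[11]=9
  step 8: row=9, L[9]='s', prepend. Next row=LF[9]=7
  step 9: row=7, L[7]='u', prepend. Next row=LF[7]=12
  step 10: row=12, L[12]='t', prepend. Next row=LF[12]=10
  step 11: row=10, L[10]='c', prepend. Next row=LF[10]=3
  step 12: row=3, L[3]='a', prepend. Next row=LF[3]=1
  step 13: row=1, L[1]='c', prepend. Next row=LF[1]=2
Reversed output: cactusturtle$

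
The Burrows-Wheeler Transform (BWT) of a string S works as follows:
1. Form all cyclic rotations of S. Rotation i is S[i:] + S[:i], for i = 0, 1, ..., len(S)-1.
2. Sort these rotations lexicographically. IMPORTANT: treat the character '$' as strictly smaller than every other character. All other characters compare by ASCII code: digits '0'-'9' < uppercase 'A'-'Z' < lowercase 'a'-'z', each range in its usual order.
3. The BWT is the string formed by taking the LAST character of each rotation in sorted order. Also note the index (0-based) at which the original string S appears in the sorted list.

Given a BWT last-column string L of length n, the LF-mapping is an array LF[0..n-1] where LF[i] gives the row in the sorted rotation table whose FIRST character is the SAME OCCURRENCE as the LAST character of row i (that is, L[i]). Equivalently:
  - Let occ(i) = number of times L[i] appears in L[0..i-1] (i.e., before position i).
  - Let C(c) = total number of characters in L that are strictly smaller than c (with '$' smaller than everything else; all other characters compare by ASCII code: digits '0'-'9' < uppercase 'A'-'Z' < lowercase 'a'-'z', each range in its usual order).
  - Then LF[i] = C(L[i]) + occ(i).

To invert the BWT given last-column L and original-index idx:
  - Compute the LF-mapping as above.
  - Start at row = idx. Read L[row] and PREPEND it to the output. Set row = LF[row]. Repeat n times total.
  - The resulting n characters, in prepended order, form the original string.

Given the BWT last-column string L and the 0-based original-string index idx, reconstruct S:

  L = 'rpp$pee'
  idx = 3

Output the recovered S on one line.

LF mapping: 6 3 4 0 5 1 2
Walk LF starting at row 3, prepending L[row]:
  step 1: row=3, L[3]='$', prepend. Next row=LF[3]=0
  step 2: row=0, L[0]='r', prepend. Next row=LF[0]=6
  step 3: row=6, L[6]='e', prepend. Next row=LF[6]=2
  step 4: row=2, L[2]='p', prepend. Next row=LF[2]=4
  step 5: row=4, L[4]='p', prepend. Next row=LF[4]=5
  step 6: row=5, L[5]='e', prepend. Next row=LF[5]=1
  step 7: row=1, L[1]='p', prepend. Next row=LF[1]=3
Reversed output: pepper$

Answer: pepper$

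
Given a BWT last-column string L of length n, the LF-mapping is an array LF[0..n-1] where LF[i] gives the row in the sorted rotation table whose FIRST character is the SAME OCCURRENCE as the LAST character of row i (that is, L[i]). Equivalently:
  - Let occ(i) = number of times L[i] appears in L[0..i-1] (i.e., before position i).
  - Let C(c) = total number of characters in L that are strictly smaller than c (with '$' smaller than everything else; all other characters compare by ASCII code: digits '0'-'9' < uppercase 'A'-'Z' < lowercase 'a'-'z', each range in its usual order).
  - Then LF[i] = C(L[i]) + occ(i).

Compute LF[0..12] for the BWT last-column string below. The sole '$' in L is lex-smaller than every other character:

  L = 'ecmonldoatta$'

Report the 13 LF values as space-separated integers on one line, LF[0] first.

Char counts: '$':1, 'a':2, 'c':1, 'd':1, 'e':1, 'l':1, 'm':1, 'n':1, 'o':2, 't':2
C (first-col start): C('$')=0, C('a')=1, C('c')=3, C('d')=4, C('e')=5, C('l')=6, C('m')=7, C('n')=8, C('o')=9, C('t')=11
L[0]='e': occ=0, LF[0]=C('e')+0=5+0=5
L[1]='c': occ=0, LF[1]=C('c')+0=3+0=3
L[2]='m': occ=0, LF[2]=C('m')+0=7+0=7
L[3]='o': occ=0, LF[3]=C('o')+0=9+0=9
L[4]='n': occ=0, LF[4]=C('n')+0=8+0=8
L[5]='l': occ=0, LF[5]=C('l')+0=6+0=6
L[6]='d': occ=0, LF[6]=C('d')+0=4+0=4
L[7]='o': occ=1, LF[7]=C('o')+1=9+1=10
L[8]='a': occ=0, LF[8]=C('a')+0=1+0=1
L[9]='t': occ=0, LF[9]=C('t')+0=11+0=11
L[10]='t': occ=1, LF[10]=C('t')+1=11+1=12
L[11]='a': occ=1, LF[11]=C('a')+1=1+1=2
L[12]='$': occ=0, LF[12]=C('$')+0=0+0=0

Answer: 5 3 7 9 8 6 4 10 1 11 12 2 0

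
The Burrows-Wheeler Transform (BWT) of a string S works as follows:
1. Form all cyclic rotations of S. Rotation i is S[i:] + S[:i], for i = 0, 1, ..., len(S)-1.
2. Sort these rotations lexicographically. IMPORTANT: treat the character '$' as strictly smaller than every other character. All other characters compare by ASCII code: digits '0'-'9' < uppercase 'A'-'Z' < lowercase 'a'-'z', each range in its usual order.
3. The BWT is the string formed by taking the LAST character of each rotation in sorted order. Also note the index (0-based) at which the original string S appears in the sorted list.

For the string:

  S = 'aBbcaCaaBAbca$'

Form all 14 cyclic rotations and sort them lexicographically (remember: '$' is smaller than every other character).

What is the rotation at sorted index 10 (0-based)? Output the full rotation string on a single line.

Answer: bca$aBbcaCaaBA

Derivation:
All 14 rotations (rotation i = S[i:]+S[:i]):
  rot[0] = aBbcaCaaBAbca$
  rot[1] = BbcaCaaBAbca$a
  rot[2] = bcaCaaBAbca$aB
  rot[3] = caCaaBAbca$aBb
  rot[4] = aCaaBAbca$aBbc
  rot[5] = CaaBAbca$aBbca
  rot[6] = aaBAbca$aBbcaC
  rot[7] = aBAbca$aBbcaCa
  rot[8] = BAbca$aBbcaCaa
  rot[9] = Abca$aBbcaCaaB
  rot[10] = bca$aBbcaCaaBA
  rot[11] = ca$aBbcaCaaBAb
  rot[12] = a$aBbcaCaaBAbc
  rot[13] = $aBbcaCaaBAbca
Sorted (with $ < everything):
  sorted[0] = $aBbcaCaaBAbca
  sorted[1] = Abca$aBbcaCaaB
  sorted[2] = BAbca$aBbcaCaa
  sorted[3] = BbcaCaaBAbca$a
  sorted[4] = CaaBAbca$aBbca
  sorted[5] = a$aBbcaCaaBAbc
  sorted[6] = aBAbca$aBbcaCa
  sorted[7] = aBbcaCaaBAbca$
  sorted[8] = aCaaBAbca$aBbc
  sorted[9] = aaBAbca$aBbcaC
  sorted[10] = bca$aBbcaCaaBA
  sorted[11] = bcaCaaBAbca$aB
  sorted[12] = ca$aBbcaCaaBAb
  sorted[13] = caCaaBAbca$aBb
sorted[10] = bca$aBbcaCaaBA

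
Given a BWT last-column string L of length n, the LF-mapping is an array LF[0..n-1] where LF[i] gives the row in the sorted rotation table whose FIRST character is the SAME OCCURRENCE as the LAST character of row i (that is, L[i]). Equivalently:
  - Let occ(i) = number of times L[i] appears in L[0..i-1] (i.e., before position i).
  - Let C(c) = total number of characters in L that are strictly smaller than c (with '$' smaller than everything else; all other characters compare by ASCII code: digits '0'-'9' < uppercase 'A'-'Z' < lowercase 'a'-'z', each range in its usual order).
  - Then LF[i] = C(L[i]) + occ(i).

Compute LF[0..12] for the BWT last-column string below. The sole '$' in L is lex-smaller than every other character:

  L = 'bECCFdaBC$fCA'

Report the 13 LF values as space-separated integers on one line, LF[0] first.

Answer: 10 7 3 4 8 11 9 2 5 0 12 6 1

Derivation:
Char counts: '$':1, 'A':1, 'B':1, 'C':4, 'E':1, 'F':1, 'a':1, 'b':1, 'd':1, 'f':1
C (first-col start): C('$')=0, C('A')=1, C('B')=2, C('C')=3, C('E')=7, C('F')=8, C('a')=9, C('b')=10, C('d')=11, C('f')=12
L[0]='b': occ=0, LF[0]=C('b')+0=10+0=10
L[1]='E': occ=0, LF[1]=C('E')+0=7+0=7
L[2]='C': occ=0, LF[2]=C('C')+0=3+0=3
L[3]='C': occ=1, LF[3]=C('C')+1=3+1=4
L[4]='F': occ=0, LF[4]=C('F')+0=8+0=8
L[5]='d': occ=0, LF[5]=C('d')+0=11+0=11
L[6]='a': occ=0, LF[6]=C('a')+0=9+0=9
L[7]='B': occ=0, LF[7]=C('B')+0=2+0=2
L[8]='C': occ=2, LF[8]=C('C')+2=3+2=5
L[9]='$': occ=0, LF[9]=C('$')+0=0+0=0
L[10]='f': occ=0, LF[10]=C('f')+0=12+0=12
L[11]='C': occ=3, LF[11]=C('C')+3=3+3=6
L[12]='A': occ=0, LF[12]=C('A')+0=1+0=1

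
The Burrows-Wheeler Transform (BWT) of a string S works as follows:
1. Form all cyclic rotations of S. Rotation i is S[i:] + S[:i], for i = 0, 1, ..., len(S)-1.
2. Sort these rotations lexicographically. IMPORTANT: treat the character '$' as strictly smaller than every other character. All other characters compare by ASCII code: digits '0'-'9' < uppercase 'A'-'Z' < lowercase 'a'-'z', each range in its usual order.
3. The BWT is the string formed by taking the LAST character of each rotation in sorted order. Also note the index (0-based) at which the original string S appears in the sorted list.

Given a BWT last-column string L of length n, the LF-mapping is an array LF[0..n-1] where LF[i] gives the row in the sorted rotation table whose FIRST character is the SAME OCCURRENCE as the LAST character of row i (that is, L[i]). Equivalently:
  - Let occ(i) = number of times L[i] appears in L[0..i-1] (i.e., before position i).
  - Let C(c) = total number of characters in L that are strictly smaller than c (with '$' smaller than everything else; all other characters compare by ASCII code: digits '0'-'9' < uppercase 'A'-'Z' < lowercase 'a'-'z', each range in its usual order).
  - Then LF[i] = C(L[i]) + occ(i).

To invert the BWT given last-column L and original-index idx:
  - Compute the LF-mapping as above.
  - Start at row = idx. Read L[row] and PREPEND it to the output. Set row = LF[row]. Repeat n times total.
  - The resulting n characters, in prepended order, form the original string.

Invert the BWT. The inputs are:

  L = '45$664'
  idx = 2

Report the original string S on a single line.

LF mapping: 1 3 0 4 5 2
Walk LF starting at row 2, prepending L[row]:
  step 1: row=2, L[2]='$', prepend. Next row=LF[2]=0
  step 2: row=0, L[0]='4', prepend. Next row=LF[0]=1
  step 3: row=1, L[1]='5', prepend. Next row=LF[1]=3
  step 4: row=3, L[3]='6', prepend. Next row=LF[3]=4
  step 5: row=4, L[4]='6', prepend. Next row=LF[4]=5
  step 6: row=5, L[5]='4', prepend. Next row=LF[5]=2
Reversed output: 46654$

Answer: 46654$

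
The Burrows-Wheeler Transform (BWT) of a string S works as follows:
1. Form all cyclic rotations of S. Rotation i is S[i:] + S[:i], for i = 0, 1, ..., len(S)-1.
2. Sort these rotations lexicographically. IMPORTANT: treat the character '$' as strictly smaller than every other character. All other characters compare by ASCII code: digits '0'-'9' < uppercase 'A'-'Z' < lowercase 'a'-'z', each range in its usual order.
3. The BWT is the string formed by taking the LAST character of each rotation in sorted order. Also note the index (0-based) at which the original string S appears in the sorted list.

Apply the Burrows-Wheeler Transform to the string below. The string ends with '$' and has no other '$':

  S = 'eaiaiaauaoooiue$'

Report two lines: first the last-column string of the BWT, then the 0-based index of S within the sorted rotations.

Answer: eiieuau$aaoooaai
7

Derivation:
All 16 rotations (rotation i = S[i:]+S[:i]):
  rot[0] = eaiaiaauaoooiue$
  rot[1] = aiaiaauaoooiue$e
  rot[2] = iaiaauaoooiue$ea
  rot[3] = aiaauaoooiue$eai
  rot[4] = iaauaoooiue$eaia
  rot[5] = aauaoooiue$eaiai
  rot[6] = auaoooiue$eaiaia
  rot[7] = uaoooiue$eaiaiaa
  rot[8] = aoooiue$eaiaiaau
  rot[9] = oooiue$eaiaiaaua
  rot[10] = ooiue$eaiaiaauao
  rot[11] = oiue$eaiaiaauaoo
  rot[12] = iue$eaiaiaauaooo
  rot[13] = ue$eaiaiaauaoooi
  rot[14] = e$eaiaiaauaoooiu
  rot[15] = $eaiaiaauaoooiue
Sorted (with $ < everything):
  sorted[0] = $eaiaiaauaoooiue  (last char: 'e')
  sorted[1] = aauaoooiue$eaiai  (last char: 'i')
  sorted[2] = aiaauaoooiue$eai  (last char: 'i')
  sorted[3] = aiaiaauaoooiue$e  (last char: 'e')
  sorted[4] = aoooiue$eaiaiaau  (last char: 'u')
  sorted[5] = auaoooiue$eaiaia  (last char: 'a')
  sorted[6] = e$eaiaiaauaoooiu  (last char: 'u')
  sorted[7] = eaiaiaauaoooiue$  (last char: '$')
  sorted[8] = iaauaoooiue$eaia  (last char: 'a')
  sorted[9] = iaiaauaoooiue$ea  (last char: 'a')
  sorted[10] = iue$eaiaiaauaooo  (last char: 'o')
  sorted[11] = oiue$eaiaiaauaoo  (last char: 'o')
  sorted[12] = ooiue$eaiaiaauao  (last char: 'o')
  sorted[13] = oooiue$eaiaiaaua  (last char: 'a')
  sorted[14] = uaoooiue$eaiaiaa  (last char: 'a')
  sorted[15] = ue$eaiaiaauaoooi  (last char: 'i')
Last column: eiieuau$aaoooaai
Original string S is at sorted index 7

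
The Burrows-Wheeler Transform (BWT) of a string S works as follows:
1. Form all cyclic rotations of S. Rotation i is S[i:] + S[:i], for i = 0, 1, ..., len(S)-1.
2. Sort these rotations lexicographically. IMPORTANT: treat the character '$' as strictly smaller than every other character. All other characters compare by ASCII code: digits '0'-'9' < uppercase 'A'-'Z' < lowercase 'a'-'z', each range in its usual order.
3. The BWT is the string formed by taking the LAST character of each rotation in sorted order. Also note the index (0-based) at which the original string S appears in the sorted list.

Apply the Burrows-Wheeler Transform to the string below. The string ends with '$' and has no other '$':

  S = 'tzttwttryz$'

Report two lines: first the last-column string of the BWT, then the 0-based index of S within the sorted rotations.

Answer: zttwzt$tryt
6

Derivation:
All 11 rotations (rotation i = S[i:]+S[:i]):
  rot[0] = tzttwttryz$
  rot[1] = zttwttryz$t
  rot[2] = ttwttryz$tz
  rot[3] = twttryz$tzt
  rot[4] = wttryz$tztt
  rot[5] = ttryz$tzttw
  rot[6] = tryz$tzttwt
  rot[7] = ryz$tzttwtt
  rot[8] = yz$tzttwttr
  rot[9] = z$tzttwttry
  rot[10] = $tzttwttryz
Sorted (with $ < everything):
  sorted[0] = $tzttwttryz  (last char: 'z')
  sorted[1] = ryz$tzttwtt  (last char: 't')
  sorted[2] = tryz$tzttwt  (last char: 't')
  sorted[3] = ttryz$tzttw  (last char: 'w')
  sorted[4] = ttwttryz$tz  (last char: 'z')
  sorted[5] = twttryz$tzt  (last char: 't')
  sorted[6] = tzttwttryz$  (last char: '$')
  sorted[7] = wttryz$tztt  (last char: 't')
  sorted[8] = yz$tzttwttr  (last char: 'r')
  sorted[9] = z$tzttwttry  (last char: 'y')
  sorted[10] = zttwttryz$t  (last char: 't')
Last column: zttwzt$tryt
Original string S is at sorted index 6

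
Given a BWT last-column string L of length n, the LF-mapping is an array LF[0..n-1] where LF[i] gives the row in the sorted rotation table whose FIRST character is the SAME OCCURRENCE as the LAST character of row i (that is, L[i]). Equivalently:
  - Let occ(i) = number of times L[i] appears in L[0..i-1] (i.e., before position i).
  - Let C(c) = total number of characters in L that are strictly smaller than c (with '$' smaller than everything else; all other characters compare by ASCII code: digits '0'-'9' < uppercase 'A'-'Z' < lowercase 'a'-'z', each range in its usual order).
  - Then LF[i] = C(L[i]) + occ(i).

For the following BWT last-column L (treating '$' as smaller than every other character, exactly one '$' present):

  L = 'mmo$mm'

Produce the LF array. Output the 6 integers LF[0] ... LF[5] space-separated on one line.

Char counts: '$':1, 'm':4, 'o':1
C (first-col start): C('$')=0, C('m')=1, C('o')=5
L[0]='m': occ=0, LF[0]=C('m')+0=1+0=1
L[1]='m': occ=1, LF[1]=C('m')+1=1+1=2
L[2]='o': occ=0, LF[2]=C('o')+0=5+0=5
L[3]='$': occ=0, LF[3]=C('$')+0=0+0=0
L[4]='m': occ=2, LF[4]=C('m')+2=1+2=3
L[5]='m': occ=3, LF[5]=C('m')+3=1+3=4

Answer: 1 2 5 0 3 4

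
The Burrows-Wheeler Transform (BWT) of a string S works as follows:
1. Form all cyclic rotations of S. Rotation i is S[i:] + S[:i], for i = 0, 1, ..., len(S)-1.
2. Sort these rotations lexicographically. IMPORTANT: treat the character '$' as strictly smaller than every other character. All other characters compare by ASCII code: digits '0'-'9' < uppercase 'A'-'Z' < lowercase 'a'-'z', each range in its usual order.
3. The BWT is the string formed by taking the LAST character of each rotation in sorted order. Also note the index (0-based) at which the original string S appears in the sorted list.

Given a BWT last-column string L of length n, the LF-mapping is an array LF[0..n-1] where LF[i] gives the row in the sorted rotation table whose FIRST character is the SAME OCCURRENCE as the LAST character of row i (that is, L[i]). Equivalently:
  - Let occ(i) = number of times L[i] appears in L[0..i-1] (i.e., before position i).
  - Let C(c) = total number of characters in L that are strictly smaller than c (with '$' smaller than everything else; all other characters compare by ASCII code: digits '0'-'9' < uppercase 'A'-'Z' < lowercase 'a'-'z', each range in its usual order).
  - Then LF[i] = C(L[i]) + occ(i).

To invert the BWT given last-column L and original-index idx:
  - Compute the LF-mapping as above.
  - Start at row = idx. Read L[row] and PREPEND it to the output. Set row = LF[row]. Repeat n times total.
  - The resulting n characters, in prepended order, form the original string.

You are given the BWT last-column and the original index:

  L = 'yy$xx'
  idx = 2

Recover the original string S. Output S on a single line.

Answer: xyxy$

Derivation:
LF mapping: 3 4 0 1 2
Walk LF starting at row 2, prepending L[row]:
  step 1: row=2, L[2]='$', prepend. Next row=LF[2]=0
  step 2: row=0, L[0]='y', prepend. Next row=LF[0]=3
  step 3: row=3, L[3]='x', prepend. Next row=LF[3]=1
  step 4: row=1, L[1]='y', prepend. Next row=LF[1]=4
  step 5: row=4, L[4]='x', prepend. Next row=LF[4]=2
Reversed output: xyxy$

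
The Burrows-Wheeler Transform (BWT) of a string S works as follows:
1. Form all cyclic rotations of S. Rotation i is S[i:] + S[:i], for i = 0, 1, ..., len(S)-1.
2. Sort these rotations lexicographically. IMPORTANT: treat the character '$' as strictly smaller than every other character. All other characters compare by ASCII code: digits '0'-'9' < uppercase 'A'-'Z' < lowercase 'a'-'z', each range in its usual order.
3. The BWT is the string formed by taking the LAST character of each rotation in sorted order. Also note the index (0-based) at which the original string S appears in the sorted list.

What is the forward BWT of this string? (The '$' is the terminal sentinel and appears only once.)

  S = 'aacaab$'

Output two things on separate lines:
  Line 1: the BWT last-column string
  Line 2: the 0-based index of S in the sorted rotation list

All 7 rotations (rotation i = S[i:]+S[:i]):
  rot[0] = aacaab$
  rot[1] = acaab$a
  rot[2] = caab$aa
  rot[3] = aab$aac
  rot[4] = ab$aaca
  rot[5] = b$aacaa
  rot[6] = $aacaab
Sorted (with $ < everything):
  sorted[0] = $aacaab  (last char: 'b')
  sorted[1] = aab$aac  (last char: 'c')
  sorted[2] = aacaab$  (last char: '$')
  sorted[3] = ab$aaca  (last char: 'a')
  sorted[4] = acaab$a  (last char: 'a')
  sorted[5] = b$aacaa  (last char: 'a')
  sorted[6] = caab$aa  (last char: 'a')
Last column: bc$aaaa
Original string S is at sorted index 2

Answer: bc$aaaa
2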